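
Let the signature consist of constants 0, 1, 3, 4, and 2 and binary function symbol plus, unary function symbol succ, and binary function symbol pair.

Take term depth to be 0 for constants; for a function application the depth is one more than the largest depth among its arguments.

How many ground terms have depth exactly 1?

If N_k denotes the number of depth-≤k ground terms, the 5 constants give N_0 = 5, and each function symbol of arity r contributes N_{k-1}^r new terms at level k: N_k = 5 + N_{k-1}^2 + N_{k-1} + N_{k-1}^2.
N_0 = 5
N_1 = 5 + 5^2 + 5 + 5^2 = 60
Terms of depth exactly 1: N_1 − N_0 = 60 − 5 = 55.

55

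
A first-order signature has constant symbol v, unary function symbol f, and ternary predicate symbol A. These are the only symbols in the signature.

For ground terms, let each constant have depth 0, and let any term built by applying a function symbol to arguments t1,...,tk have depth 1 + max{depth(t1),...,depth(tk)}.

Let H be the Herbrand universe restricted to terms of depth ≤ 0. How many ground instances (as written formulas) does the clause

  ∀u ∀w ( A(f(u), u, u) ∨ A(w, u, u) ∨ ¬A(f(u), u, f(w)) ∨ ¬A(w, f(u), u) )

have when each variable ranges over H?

1

Ground terms of depth ≤ 0:
  Count level by level. With function symbols f/1, the terms of depth ≤ k are the 1 constant together with each function applied to depth-≤(k−1) tuples, so N_k = 1 + N_{k-1}.
  N_0 = 1
So there is exactly 1 ground term available for substitution.
There are 2 variables to instantiate (u, w), each occurring in at least one literal, so different choices give different ground instances.
Number of ground instances = 1^2 = 1.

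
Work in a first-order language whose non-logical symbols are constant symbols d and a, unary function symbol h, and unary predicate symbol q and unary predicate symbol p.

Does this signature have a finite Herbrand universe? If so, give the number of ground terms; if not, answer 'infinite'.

The signature has at least one function symbol (h, arity 1) and at least one constant (d).
Iterating h gives infinitely many distinct ground terms: d, h(d), h(h(d)), ...
So the Herbrand universe is infinite.

infinite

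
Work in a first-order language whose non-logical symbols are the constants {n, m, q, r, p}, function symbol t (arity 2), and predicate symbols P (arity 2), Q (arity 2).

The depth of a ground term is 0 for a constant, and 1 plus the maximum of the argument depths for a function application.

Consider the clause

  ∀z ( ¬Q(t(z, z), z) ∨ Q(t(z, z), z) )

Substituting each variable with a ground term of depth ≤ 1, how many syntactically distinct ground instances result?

30

Ground terms of depth ≤ 1:
  Count level by level. With function symbols t/2, the terms of depth ≤ k are the 5 constants together with each function applied to depth-≤(k−1) tuples, so N_k = 5 + N_{k-1}^2.
  N_0 = 5
  N_1 = 5 + 5^2 = 30
So there are 30 ground terms available for substitution.
The variable z ranges independently over the available ground terms, and distinct assignments produce distinct instances.
Number of ground instances = 30.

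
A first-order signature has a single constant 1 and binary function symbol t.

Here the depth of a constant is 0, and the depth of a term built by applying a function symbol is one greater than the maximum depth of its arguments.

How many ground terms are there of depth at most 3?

Count level by level. With function symbols t/2, the terms of depth ≤ k are the 1 constant together with each function applied to depth-≤(k−1) tuples, so N_k = 1 + N_{k-1}^2.
N_0 = 1
N_1 = 1 + 1^2 = 2
N_2 = 1 + 2^2 = 5
N_3 = 1 + 5^2 = 26

26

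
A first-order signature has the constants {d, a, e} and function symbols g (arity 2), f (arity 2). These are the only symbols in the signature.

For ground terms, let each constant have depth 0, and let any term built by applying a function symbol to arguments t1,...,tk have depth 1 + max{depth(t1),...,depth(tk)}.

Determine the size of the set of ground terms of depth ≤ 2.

885

If N_k denotes the number of depth-≤k ground terms, the 3 constants give N_0 = 3, and each function symbol of arity r contributes N_{k-1}^r new terms at level k: N_k = 3 + N_{k-1}^2 + N_{k-1}^2.
N_0 = 3
N_1 = 3 + 3^2 + 3^2 = 21
N_2 = 3 + 21^2 + 21^2 = 885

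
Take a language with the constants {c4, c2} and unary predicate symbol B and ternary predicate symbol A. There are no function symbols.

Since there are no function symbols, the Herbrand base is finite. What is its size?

10

With no function symbols, the Herbrand universe is just the 2 constants.
Ground atoms per predicate: B: 2, A: 2^3 = 8.
Herbrand base size = 2 + 8 = 10.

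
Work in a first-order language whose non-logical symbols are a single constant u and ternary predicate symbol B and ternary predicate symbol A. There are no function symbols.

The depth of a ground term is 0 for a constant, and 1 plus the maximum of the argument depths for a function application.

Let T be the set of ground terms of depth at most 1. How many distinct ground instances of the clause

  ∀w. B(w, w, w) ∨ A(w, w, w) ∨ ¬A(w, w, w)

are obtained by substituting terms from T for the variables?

1

Ground terms of depth ≤ 1:
  With no function symbols every ground term is a constant, so there is exactly 1 ground term at every depth bound.
  N_0 = 1
  N_1 = 1
So there is exactly 1 ground term available for substitution.
The variable w ranges independently over the available ground terms, and distinct assignments produce distinct instances.
Number of ground instances = 1.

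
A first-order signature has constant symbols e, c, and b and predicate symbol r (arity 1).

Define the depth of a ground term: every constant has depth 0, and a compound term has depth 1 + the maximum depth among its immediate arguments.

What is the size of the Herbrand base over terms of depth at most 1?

3

First count ground terms of depth ≤ 1.
With no function symbols every ground term is a constant, so there are exactly 3 ground terms at every depth bound.
N_0 = 3
N_1 = 3
Explicitly: e, c, b.
So |H| = 3.
A ground atom is a predicate applied to a tuple of terms from H, so the count is the sum over predicates of |H|^arity:
  r: 3
Total ground atoms: 3.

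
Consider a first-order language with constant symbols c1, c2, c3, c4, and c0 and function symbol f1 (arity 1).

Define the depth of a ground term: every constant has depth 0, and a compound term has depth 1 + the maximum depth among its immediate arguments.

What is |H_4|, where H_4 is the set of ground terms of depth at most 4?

Let N_k count ground terms of depth at most k. Each non-constant term of depth ≤ k is some function symbol applied to depth-≤(k−1) arguments, giving N_k = 5 + N_{k-1}.
N_0 = 5
N_1 = 5 + 5 = 10
N_2 = 5 + 10 = 15
N_3 = 5 + 15 = 20
N_4 = 5 + 20 = 25

25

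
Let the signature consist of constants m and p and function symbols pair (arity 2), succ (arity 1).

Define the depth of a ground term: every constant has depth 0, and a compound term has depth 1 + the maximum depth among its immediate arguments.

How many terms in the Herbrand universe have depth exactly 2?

66

If N_k denotes the number of depth-≤k ground terms, the 2 constants give N_0 = 2, and each function symbol of arity r contributes N_{k-1}^r new terms at level k: N_k = 2 + N_{k-1}^2 + N_{k-1}.
N_0 = 2
N_1 = 2 + 2^2 + 2 = 8
N_2 = 2 + 8^2 + 8 = 74
Terms of depth exactly 2: N_2 − N_1 = 74 − 8 = 66.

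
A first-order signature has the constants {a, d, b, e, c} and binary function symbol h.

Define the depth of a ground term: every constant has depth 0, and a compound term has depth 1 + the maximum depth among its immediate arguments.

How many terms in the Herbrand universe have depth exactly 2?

Let N_k = |{terms of depth ≤ k}|. Then N_0 = 5 and N_k = 5 + N_{k-1}^2 for k ≥ 1 (one summand per function symbol, arity giving the exponent).
N_0 = 5
N_1 = 5 + 5^2 = 30
N_2 = 5 + 30^2 = 905
Terms of depth exactly 2: N_2 − N_1 = 905 − 30 = 875.

875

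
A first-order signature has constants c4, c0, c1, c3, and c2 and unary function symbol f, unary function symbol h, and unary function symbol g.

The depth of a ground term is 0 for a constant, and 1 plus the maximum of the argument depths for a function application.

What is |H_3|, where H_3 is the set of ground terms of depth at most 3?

If N_k denotes the number of depth-≤k ground terms, the 5 constants give N_0 = 5, and each function symbol of arity r contributes N_{k-1}^r new terms at level k: N_k = 5 + N_{k-1} + N_{k-1} + N_{k-1}.
N_0 = 5
N_1 = 5 + 5 + 5 + 5 = 20
N_2 = 5 + 20 + 20 + 20 = 65
N_3 = 5 + 65 + 65 + 65 = 200

200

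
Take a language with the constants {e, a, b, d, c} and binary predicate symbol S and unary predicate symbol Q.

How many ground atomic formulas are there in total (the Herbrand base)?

With no function symbols, the Herbrand universe is just the 5 constants.
Ground atoms per predicate: S: 5^2 = 25, Q: 5.
Herbrand base size = 25 + 5 = 30.

30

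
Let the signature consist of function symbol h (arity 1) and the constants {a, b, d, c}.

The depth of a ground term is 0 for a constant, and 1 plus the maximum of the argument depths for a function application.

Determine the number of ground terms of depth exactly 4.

Count level by level. With function symbols h/1, the terms of depth ≤ k are the 4 constants together with each function applied to depth-≤(k−1) tuples, so N_k = 4 + N_{k-1}.
N_0 = 4
N_1 = 4 + 4 = 8
N_2 = 4 + 8 = 12
N_3 = 4 + 12 = 16
N_4 = 4 + 16 = 20
Terms of depth exactly 4: N_4 − N_3 = 20 − 16 = 4.

4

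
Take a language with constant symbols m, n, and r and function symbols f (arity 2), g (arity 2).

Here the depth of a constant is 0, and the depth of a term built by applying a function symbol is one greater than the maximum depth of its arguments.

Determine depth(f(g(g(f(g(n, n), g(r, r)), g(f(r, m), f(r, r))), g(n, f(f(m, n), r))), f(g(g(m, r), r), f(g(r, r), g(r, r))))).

5

depth(g(n, n)) = 1 + max(0, 0) = 1
depth(g(r, r)) = 1 + max(0, 0) = 1
depth(f(g(n, n), g(r, r))) = 1 + max(1, 1) = 2
depth(f(r, m)) = 1 + max(0, 0) = 1
depth(f(r, r)) = 1 + max(0, 0) = 1
depth(g(f(r, m), f(r, r))) = 1 + max(1, 1) = 2
depth(g(f(g(n, n), g(r, r)), g(f(r, m), f(r, r)))) = 1 + max(2, 2) = 3
depth(f(m, n)) = 1 + max(0, 0) = 1
depth(f(f(m, n), r)) = 1 + max(1, 0) = 2
depth(g(n, f(f(m, n), r))) = 1 + max(0, 2) = 3
depth(g(g(f(g(n, n), g(r, r)), g(f(r, m), f(r, r))), g(n, f(f(m, n), r)))) = 1 + max(3, 3) = 4
depth(g(m, r)) = 1 + max(0, 0) = 1
depth(g(g(m, r), r)) = 1 + max(1, 0) = 2
depth(f(g(r, r), g(r, r))) = 1 + max(1, 1) = 2
depth(f(g(g(m, r), r), f(g(r, r), g(r, r)))) = 1 + max(2, 2) = 3
depth(f(g(g(f(g(n, n), g(r, r)), g(f(r, m), f(r, r))), g(n, f(f(m, n), r))), f(g(g(m, r), r), f(g(r, r), g(r, r))))) = 1 + max(4, 3) = 5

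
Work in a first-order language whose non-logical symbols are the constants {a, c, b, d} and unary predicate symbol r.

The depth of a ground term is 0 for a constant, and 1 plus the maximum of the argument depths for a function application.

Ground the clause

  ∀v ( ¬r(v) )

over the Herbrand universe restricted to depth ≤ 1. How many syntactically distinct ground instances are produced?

Ground terms of depth ≤ 1:
  With no function symbols every ground term is a constant, so there are exactly 4 ground terms at every depth bound.
  N_0 = 4
  N_1 = 4
So there are 4 ground terms available for substitution.
The body mentions the single quantified variable v; since ground terms form a free algebra, no two substitutions collapse to the same formula.
Number of ground instances = 4.

4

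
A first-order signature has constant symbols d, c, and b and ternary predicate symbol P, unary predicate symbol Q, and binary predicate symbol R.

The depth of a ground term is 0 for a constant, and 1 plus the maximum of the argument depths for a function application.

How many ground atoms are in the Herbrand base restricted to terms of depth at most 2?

First count ground terms of depth ≤ 2.
With no function symbols every ground term is a constant, so there are exactly 3 ground terms at every depth bound.
N_0 = 3
N_1 = 3
N_2 = 3
Explicitly: d, c, b.
So |H| = 3.
Each predicate of arity r yields |H|^r ground atoms (one per choice of an r-tuple from H):
  P: 3^3 = 27;  Q: 3;  R: 3^2 = 9
Total ground atoms: 27 + 3 + 9 = 39.

39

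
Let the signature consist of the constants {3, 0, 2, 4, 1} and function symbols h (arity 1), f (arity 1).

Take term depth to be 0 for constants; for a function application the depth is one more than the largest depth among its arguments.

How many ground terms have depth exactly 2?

20

Count level by level. With function symbols h/1, f/1, the terms of depth ≤ k are the 5 constants together with each function applied to depth-≤(k−1) tuples, so N_k = 5 + N_{k-1} + N_{k-1}.
N_0 = 5
N_1 = 5 + 5 + 5 = 15
N_2 = 5 + 15 + 15 = 35
Terms of depth exactly 2: N_2 − N_1 = 35 − 15 = 20.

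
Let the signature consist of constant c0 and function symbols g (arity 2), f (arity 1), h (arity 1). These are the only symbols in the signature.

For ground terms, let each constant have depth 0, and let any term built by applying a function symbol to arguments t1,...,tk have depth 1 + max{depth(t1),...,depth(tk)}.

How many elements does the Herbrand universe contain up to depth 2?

25

If N_k denotes the number of depth-≤k ground terms, the 1 constant gives N_0 = 1, and each function symbol of arity r contributes N_{k-1}^r new terms at level k: N_k = 1 + N_{k-1}^2 + N_{k-1} + N_{k-1}.
N_0 = 1
N_1 = 1 + 1^2 + 1 + 1 = 4
N_2 = 1 + 4^2 + 4 + 4 = 25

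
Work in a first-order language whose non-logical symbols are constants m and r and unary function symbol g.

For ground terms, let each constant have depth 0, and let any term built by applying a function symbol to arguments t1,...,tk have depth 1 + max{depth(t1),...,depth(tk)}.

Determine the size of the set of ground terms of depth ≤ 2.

6

Count level by level. With function symbols g/1, the terms of depth ≤ k are the 2 constants together with each function applied to depth-≤(k−1) tuples, so N_k = 2 + N_{k-1}.
N_0 = 2
N_1 = 2 + 2 = 4
N_2 = 2 + 4 = 6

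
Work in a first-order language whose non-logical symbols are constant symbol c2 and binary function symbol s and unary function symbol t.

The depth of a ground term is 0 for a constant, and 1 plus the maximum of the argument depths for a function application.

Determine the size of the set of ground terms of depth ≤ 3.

183

Let N_k = |{terms of depth ≤ k}|. Then N_0 = 1 and N_k = 1 + N_{k-1}^2 + N_{k-1} for k ≥ 1 (one summand per function symbol, arity giving the exponent).
N_0 = 1
N_1 = 1 + 1^2 + 1 = 3
N_2 = 1 + 3^2 + 3 = 13
N_3 = 1 + 13^2 + 13 = 183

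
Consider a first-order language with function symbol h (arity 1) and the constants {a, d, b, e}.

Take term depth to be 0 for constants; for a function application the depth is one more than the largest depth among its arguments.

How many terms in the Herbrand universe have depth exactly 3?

4

Count level by level. With function symbols h/1, the terms of depth ≤ k are the 4 constants together with each function applied to depth-≤(k−1) tuples, so N_k = 4 + N_{k-1}.
N_0 = 4
N_1 = 4 + 4 = 8
N_2 = 4 + 8 = 12
N_3 = 4 + 12 = 16
Terms of depth exactly 3: N_3 − N_2 = 16 − 12 = 4.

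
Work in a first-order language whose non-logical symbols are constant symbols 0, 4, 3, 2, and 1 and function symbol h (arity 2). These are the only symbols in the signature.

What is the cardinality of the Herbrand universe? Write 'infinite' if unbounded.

The signature has at least one function symbol (h, arity 2) and at least one constant (0).
Iterating h gives infinitely many distinct ground terms: 0, h(0, 0), h(h(0, 0), h(0, 0)), ...
So the Herbrand universe is infinite.

infinite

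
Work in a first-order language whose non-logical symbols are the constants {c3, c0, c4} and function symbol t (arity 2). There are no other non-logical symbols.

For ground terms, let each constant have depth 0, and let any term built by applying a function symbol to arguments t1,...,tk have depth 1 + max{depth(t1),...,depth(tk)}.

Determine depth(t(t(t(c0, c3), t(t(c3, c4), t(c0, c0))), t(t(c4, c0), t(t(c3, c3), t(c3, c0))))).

depth(t(c0, c3)) = 1 + max(0, 0) = 1
depth(t(c3, c4)) = 1 + max(0, 0) = 1
depth(t(c0, c0)) = 1 + max(0, 0) = 1
depth(t(t(c3, c4), t(c0, c0))) = 1 + max(1, 1) = 2
depth(t(t(c0, c3), t(t(c3, c4), t(c0, c0)))) = 1 + max(1, 2) = 3
depth(t(c4, c0)) = 1 + max(0, 0) = 1
depth(t(c3, c3)) = 1 + max(0, 0) = 1
depth(t(c3, c0)) = 1 + max(0, 0) = 1
depth(t(t(c3, c3), t(c3, c0))) = 1 + max(1, 1) = 2
depth(t(t(c4, c0), t(t(c3, c3), t(c3, c0)))) = 1 + max(1, 2) = 3
depth(t(t(t(c0, c3), t(t(c3, c4), t(c0, c0))), t(t(c4, c0), t(t(c3, c3), t(c3, c0))))) = 1 + max(3, 3) = 4

4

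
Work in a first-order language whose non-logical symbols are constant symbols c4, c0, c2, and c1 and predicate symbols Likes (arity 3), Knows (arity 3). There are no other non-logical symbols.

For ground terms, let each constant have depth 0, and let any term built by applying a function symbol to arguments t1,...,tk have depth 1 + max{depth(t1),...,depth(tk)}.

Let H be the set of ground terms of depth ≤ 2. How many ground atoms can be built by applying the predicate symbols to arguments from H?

128

First count ground terms of depth ≤ 2.
With no function symbols every ground term is a constant, so there are exactly 4 ground terms at every depth bound.
N_0 = 4
N_1 = 4
N_2 = 4
Explicitly: c4, c0, c2, c1.
So |H| = 4.
For each predicate symbol, the number of ground atoms is |H| raised to its arity; summing:
  Likes: 4^3 = 64;  Knows: 4^3 = 64
Total ground atoms: 64 + 64 = 128.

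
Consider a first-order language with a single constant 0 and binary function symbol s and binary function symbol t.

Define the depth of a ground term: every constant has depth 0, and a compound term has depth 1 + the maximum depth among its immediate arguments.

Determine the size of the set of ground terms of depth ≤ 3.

723

Write N_k for the number of ground terms of depth ≤ k. A term of depth ≤ k is either a constant or a function symbol applied to arguments of depth ≤ k−1, so N_k = 1 + N_{k-1}^2 + N_{k-1}^2.
N_0 = 1
N_1 = 1 + 1^2 + 1^2 = 3
N_2 = 1 + 3^2 + 3^2 = 19
N_3 = 1 + 19^2 + 19^2 = 723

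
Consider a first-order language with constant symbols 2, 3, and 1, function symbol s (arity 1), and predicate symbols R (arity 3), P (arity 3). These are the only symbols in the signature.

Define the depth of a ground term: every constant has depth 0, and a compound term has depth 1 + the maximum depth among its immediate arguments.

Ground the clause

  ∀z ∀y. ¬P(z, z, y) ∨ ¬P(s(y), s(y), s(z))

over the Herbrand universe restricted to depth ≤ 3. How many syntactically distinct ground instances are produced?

Ground terms of depth ≤ 3:
  Count level by level. With function symbols s/1, the terms of depth ≤ k are the 3 constants together with each function applied to depth-≤(k−1) tuples, so N_k = 3 + N_{k-1}.
  N_0 = 3
  N_1 = 3 + 3 = 6
  N_2 = 3 + 6 = 9
  N_3 = 3 + 9 = 12
So there are 12 ground terms available for substitution.
Each of z, y ranges independently over the available ground terms, and distinct assignments produce distinct instances.
Number of ground instances = 12^2 = 144.

144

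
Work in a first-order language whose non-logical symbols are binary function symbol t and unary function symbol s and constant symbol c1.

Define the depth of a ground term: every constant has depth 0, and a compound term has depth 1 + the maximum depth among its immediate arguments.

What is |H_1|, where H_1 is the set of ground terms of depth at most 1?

If N_k denotes the number of depth-≤k ground terms, the 1 constant gives N_0 = 1, and each function symbol of arity r contributes N_{k-1}^r new terms at level k: N_k = 1 + N_{k-1}^2 + N_{k-1}.
N_0 = 1
N_1 = 1 + 1^2 + 1 = 3

3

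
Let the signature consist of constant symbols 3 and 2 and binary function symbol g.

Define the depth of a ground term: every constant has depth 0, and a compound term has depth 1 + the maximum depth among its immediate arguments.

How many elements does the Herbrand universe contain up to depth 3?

1446

Let N_k count ground terms of depth at most k. Each non-constant term of depth ≤ k is some function symbol applied to depth-≤(k−1) arguments, giving N_k = 2 + N_{k-1}^2.
N_0 = 2
N_1 = 2 + 2^2 = 6
N_2 = 2 + 6^2 = 38
N_3 = 2 + 38^2 = 1446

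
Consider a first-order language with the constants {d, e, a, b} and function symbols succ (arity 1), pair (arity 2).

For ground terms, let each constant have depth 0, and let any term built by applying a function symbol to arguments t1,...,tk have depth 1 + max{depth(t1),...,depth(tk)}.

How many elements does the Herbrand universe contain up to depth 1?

If N_k denotes the number of depth-≤k ground terms, the 4 constants give N_0 = 4, and each function symbol of arity r contributes N_{k-1}^r new terms at level k: N_k = 4 + N_{k-1} + N_{k-1}^2.
N_0 = 4
N_1 = 4 + 4 + 4^2 = 24

24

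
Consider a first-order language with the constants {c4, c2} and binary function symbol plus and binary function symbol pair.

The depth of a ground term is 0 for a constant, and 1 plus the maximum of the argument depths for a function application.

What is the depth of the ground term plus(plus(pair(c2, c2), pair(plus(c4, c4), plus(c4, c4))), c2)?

depth(pair(c2, c2)) = 1 + max(0, 0) = 1
depth(plus(c4, c4)) = 1 + max(0, 0) = 1
depth(pair(plus(c4, c4), plus(c4, c4))) = 1 + max(1, 1) = 2
depth(plus(pair(c2, c2), pair(plus(c4, c4), plus(c4, c4)))) = 1 + max(1, 2) = 3
depth(plus(plus(pair(c2, c2), pair(plus(c4, c4), plus(c4, c4))), c2)) = 1 + max(3, 0) = 4

4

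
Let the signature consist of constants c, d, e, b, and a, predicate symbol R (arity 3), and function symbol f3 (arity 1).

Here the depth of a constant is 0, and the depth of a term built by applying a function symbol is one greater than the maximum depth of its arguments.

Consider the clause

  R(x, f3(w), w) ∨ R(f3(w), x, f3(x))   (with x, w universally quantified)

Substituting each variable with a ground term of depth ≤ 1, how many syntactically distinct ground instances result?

Ground terms of depth ≤ 1:
  Let N_k = |{terms of depth ≤ k}|. Then N_0 = 5 and N_k = 5 + N_{k-1} for k ≥ 1 (one summand per function symbol, arity giving the exponent).
  N_0 = 5
  N_1 = 5 + 5 = 10
So there are 10 ground terms available for substitution.
There are 2 variables to instantiate (x, w), each occurring in at least one literal, so different choices give different ground instances.
Number of ground instances = 10^2 = 100.

100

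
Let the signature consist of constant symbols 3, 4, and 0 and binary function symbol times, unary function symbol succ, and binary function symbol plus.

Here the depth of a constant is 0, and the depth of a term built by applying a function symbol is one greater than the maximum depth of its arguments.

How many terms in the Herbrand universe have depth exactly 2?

1155

If N_k denotes the number of depth-≤k ground terms, the 3 constants give N_0 = 3, and each function symbol of arity r contributes N_{k-1}^r new terms at level k: N_k = 3 + N_{k-1}^2 + N_{k-1} + N_{k-1}^2.
N_0 = 3
N_1 = 3 + 3^2 + 3 + 3^2 = 24
N_2 = 3 + 24^2 + 24 + 24^2 = 1179
Terms of depth exactly 2: N_2 − N_1 = 1179 − 24 = 1155.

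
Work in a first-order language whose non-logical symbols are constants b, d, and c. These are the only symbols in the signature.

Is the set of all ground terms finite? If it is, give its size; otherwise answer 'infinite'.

3

There are no function symbols, so every ground term is one of the 3 constants.
The Herbrand universe is {b, d, c}, which is finite with 3 elements.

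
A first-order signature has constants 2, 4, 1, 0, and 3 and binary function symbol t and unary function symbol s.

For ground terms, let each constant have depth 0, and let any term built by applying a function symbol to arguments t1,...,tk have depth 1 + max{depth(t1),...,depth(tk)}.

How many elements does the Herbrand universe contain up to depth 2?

1265

If N_k denotes the number of depth-≤k ground terms, the 5 constants give N_0 = 5, and each function symbol of arity r contributes N_{k-1}^r new terms at level k: N_k = 5 + N_{k-1}^2 + N_{k-1}.
N_0 = 5
N_1 = 5 + 5^2 + 5 = 35
N_2 = 5 + 35^2 + 35 = 1265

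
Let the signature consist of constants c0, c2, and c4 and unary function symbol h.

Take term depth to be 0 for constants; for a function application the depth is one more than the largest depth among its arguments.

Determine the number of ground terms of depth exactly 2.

3

If N_k denotes the number of depth-≤k ground terms, the 3 constants give N_0 = 3, and each function symbol of arity r contributes N_{k-1}^r new terms at level k: N_k = 3 + N_{k-1}.
N_0 = 3
N_1 = 3 + 3 = 6
N_2 = 3 + 6 = 9
Terms of depth exactly 2: N_2 − N_1 = 9 − 6 = 3.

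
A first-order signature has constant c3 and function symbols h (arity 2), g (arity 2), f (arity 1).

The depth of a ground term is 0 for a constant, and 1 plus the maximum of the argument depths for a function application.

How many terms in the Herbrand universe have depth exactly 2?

Count level by level. With function symbols h/2, g/2, f/1, the terms of depth ≤ k are the 1 constant together with each function applied to depth-≤(k−1) tuples, so N_k = 1 + N_{k-1}^2 + N_{k-1}^2 + N_{k-1}.
N_0 = 1
N_1 = 1 + 1^2 + 1^2 + 1 = 4
N_2 = 1 + 4^2 + 4^2 + 4 = 37
Terms of depth exactly 2: N_2 − N_1 = 37 − 4 = 33.

33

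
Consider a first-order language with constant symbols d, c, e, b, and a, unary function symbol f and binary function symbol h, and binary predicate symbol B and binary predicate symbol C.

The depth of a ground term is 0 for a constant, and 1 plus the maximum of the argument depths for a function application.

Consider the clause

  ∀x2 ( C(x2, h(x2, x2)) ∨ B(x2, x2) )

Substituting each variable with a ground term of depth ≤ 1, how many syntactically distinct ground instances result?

Ground terms of depth ≤ 1:
  If N_k denotes the number of depth-≤k ground terms, the 5 constants give N_0 = 5, and each function symbol of arity r contributes N_{k-1}^r new terms at level k: N_k = 5 + N_{k-1} + N_{k-1}^2.
  N_0 = 5
  N_1 = 5 + 5 + 5^2 = 35
So there are 35 ground terms available for substitution.
The variable x2 ranges independently over the available ground terms, and distinct assignments produce distinct instances.
Number of ground instances = 35.

35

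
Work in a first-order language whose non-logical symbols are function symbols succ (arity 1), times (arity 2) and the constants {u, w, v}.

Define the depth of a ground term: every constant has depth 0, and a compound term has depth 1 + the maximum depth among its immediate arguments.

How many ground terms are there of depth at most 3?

Count level by level. With function symbols succ/1, times/2, the terms of depth ≤ k are the 3 constants together with each function applied to depth-≤(k−1) tuples, so N_k = 3 + N_{k-1} + N_{k-1}^2.
N_0 = 3
N_1 = 3 + 3 + 3^2 = 15
N_2 = 3 + 15 + 15^2 = 243
N_3 = 3 + 243 + 243^2 = 59295

59295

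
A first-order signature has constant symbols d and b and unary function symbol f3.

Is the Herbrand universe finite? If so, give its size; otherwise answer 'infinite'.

The signature has at least one function symbol (f3, arity 1) and at least one constant (d).
Iterating f3 gives infinitely many distinct ground terms: d, f3(d), f3(f3(d)), ...
So the Herbrand universe is infinite.

infinite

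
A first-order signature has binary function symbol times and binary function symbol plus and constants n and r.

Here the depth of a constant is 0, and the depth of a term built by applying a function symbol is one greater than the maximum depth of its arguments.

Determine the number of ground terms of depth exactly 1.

8

Count level by level. With function symbols times/2, plus/2, the terms of depth ≤ k are the 2 constants together with each function applied to depth-≤(k−1) tuples, so N_k = 2 + N_{k-1}^2 + N_{k-1}^2.
N_0 = 2
N_1 = 2 + 2^2 + 2^2 = 10
Terms of depth exactly 1: N_1 − N_0 = 10 − 2 = 8.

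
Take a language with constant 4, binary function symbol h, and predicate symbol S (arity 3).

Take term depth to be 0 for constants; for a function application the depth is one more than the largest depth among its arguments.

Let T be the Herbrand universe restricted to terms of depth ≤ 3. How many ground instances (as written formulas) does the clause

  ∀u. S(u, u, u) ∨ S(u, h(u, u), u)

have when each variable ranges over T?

26

Ground terms of depth ≤ 3:
  Let N_k count ground terms of depth at most k. Each non-constant term of depth ≤ k is some function symbol applied to depth-≤(k−1) arguments, giving N_k = 1 + N_{k-1}^2.
  N_0 = 1
  N_1 = 1 + 1^2 = 2
  N_2 = 1 + 2^2 = 5
  N_3 = 1 + 5^2 = 26
So there are 26 ground terms available for substitution.
There is 1 variable to instantiate (u),  occurring in at least one literal, so different choices give different ground instances.
Number of ground instances = 26.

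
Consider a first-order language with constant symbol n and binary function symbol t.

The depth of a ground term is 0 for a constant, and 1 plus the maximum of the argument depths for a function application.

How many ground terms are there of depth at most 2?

5

If N_k denotes the number of depth-≤k ground terms, the 1 constant gives N_0 = 1, and each function symbol of arity r contributes N_{k-1}^r new terms at level k: N_k = 1 + N_{k-1}^2.
N_0 = 1
N_1 = 1 + 1^2 = 2
N_2 = 1 + 2^2 = 5
Explicitly: n, t(n, n), t(n, t(n, n)), t(t(n, n), n), t(t(n, n), t(n, n)).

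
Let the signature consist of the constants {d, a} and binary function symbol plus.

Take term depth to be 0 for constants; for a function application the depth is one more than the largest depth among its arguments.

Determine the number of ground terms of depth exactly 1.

4

If N_k denotes the number of depth-≤k ground terms, the 2 constants give N_0 = 2, and each function symbol of arity r contributes N_{k-1}^r new terms at level k: N_k = 2 + N_{k-1}^2.
N_0 = 2
N_1 = 2 + 2^2 = 6
Terms of depth exactly 1: N_1 − N_0 = 6 − 2 = 4.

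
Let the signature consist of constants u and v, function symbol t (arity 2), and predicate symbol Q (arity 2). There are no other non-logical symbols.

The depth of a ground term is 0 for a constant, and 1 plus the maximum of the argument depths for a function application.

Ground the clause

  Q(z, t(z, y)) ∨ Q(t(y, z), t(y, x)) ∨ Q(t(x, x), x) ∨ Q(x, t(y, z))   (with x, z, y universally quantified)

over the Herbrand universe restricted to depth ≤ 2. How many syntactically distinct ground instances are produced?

Ground terms of depth ≤ 2:
  Let N_k = |{terms of depth ≤ k}|. Then N_0 = 2 and N_k = 2 + N_{k-1}^2 for k ≥ 1 (one summand per function symbol, arity giving the exponent).
  N_0 = 2
  N_1 = 2 + 2^2 = 6
  N_2 = 2 + 6^2 = 38
So there are 38 ground terms available for substitution.
The body mentions every one of the 3 quantified variables; since ground terms form a free algebra, no two substitutions collapse to the same formula.
Number of ground instances = 38^3 = 54872.

54872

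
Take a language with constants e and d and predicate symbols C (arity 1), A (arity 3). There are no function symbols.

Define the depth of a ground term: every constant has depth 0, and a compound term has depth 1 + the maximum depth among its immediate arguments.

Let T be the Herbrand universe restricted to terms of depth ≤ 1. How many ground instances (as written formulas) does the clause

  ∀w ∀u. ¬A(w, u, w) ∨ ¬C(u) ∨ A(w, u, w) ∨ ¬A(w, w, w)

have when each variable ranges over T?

4

Ground terms of depth ≤ 1:
  With no function symbols every ground term is a constant, so there are exactly 2 ground terms at every depth bound.
  N_0 = 2
  N_1 = 2
So there are 2 ground terms available for substitution.
There are 2 variables to instantiate (w, u), each occurring in at least one literal, so different choices give different ground instances.
Number of ground instances = 2^2 = 4.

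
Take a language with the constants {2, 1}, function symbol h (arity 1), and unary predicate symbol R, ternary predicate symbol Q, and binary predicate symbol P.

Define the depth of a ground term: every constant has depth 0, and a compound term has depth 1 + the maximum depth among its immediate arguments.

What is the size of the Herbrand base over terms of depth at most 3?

First count ground terms of depth ≤ 3.
Write N_k for the number of ground terms of depth ≤ k. A term of depth ≤ k is either a constant or a function symbol applied to arguments of depth ≤ k−1, so N_k = 2 + N_{k-1}.
N_0 = 2
N_1 = 2 + 2 = 4
N_2 = 2 + 4 = 6
N_3 = 2 + 6 = 8
So |H| = 8.
Each predicate of arity r yields |H|^r ground atoms (one per choice of an r-tuple from H):
  R: 8;  Q: 8^3 = 512;  P: 8^2 = 64
Total ground atoms: 8 + 512 + 64 = 584.

584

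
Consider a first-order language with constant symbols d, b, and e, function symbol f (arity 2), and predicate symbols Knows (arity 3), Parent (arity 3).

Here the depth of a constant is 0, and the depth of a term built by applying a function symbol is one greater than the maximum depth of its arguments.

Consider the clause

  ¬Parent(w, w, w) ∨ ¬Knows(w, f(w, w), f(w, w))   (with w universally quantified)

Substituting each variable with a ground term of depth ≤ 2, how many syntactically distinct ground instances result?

Ground terms of depth ≤ 2:
  If N_k denotes the number of depth-≤k ground terms, the 3 constants give N_0 = 3, and each function symbol of arity r contributes N_{k-1}^r new terms at level k: N_k = 3 + N_{k-1}^2.
  N_0 = 3
  N_1 = 3 + 3^2 = 12
  N_2 = 3 + 12^2 = 147
So there are 147 ground terms available for substitution.
The clause has 1 distinct variable (w), which appears in the body. In the free term algebra distinct substitutions yield syntactically distinct ground instances.
Number of ground instances = 147.

147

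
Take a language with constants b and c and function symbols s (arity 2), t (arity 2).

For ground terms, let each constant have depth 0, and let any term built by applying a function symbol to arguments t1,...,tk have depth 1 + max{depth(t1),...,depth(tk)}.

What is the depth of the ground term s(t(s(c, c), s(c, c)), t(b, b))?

depth(s(c, c)) = 1 + max(0, 0) = 1
depth(t(s(c, c), s(c, c))) = 1 + max(1, 1) = 2
depth(t(b, b)) = 1 + max(0, 0) = 1
depth(s(t(s(c, c), s(c, c)), t(b, b))) = 1 + max(2, 1) = 3

3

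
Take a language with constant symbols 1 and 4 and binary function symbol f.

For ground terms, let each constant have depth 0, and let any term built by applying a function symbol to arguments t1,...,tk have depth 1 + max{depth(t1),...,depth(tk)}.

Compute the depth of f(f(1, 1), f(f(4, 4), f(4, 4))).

depth(f(1, 1)) = 1 + max(0, 0) = 1
depth(f(4, 4)) = 1 + max(0, 0) = 1
depth(f(f(4, 4), f(4, 4))) = 1 + max(1, 1) = 2
depth(f(f(1, 1), f(f(4, 4), f(4, 4)))) = 1 + max(1, 2) = 3

3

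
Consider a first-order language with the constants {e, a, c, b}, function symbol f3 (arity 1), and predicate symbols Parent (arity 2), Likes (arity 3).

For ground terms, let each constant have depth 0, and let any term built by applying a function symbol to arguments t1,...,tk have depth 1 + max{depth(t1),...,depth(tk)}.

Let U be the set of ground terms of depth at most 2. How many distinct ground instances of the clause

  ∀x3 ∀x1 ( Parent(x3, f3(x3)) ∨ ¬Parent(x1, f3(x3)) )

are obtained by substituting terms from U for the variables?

144

Ground terms of depth ≤ 2:
  Count level by level. With function symbols f3/1, the terms of depth ≤ k are the 4 constants together with each function applied to depth-≤(k−1) tuples, so N_k = 4 + N_{k-1}.
  N_0 = 4
  N_1 = 4 + 4 = 8
  N_2 = 4 + 8 = 12
  Explicitly: e, a, c, b, f3(e), f3(a), f3(c), f3(b), f3(f3(e)), f3(f3(a)), f3(f3(c)), f3(f3(b)).
So there are 12 ground terms available for substitution.
The body mentions every one of the 2 quantified variables; since ground terms form a free algebra, no two substitutions collapse to the same formula.
Number of ground instances = 12^2 = 144.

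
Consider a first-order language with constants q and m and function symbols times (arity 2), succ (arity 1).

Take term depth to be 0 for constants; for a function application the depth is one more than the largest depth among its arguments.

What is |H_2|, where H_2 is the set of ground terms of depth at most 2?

Count level by level. With function symbols times/2, succ/1, the terms of depth ≤ k are the 2 constants together with each function applied to depth-≤(k−1) tuples, so N_k = 2 + N_{k-1}^2 + N_{k-1}.
N_0 = 2
N_1 = 2 + 2^2 + 2 = 8
N_2 = 2 + 8^2 + 8 = 74

74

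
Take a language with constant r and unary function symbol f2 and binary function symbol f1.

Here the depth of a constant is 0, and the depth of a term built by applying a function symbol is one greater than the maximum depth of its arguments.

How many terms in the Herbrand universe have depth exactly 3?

If N_k denotes the number of depth-≤k ground terms, the 1 constant gives N_0 = 1, and each function symbol of arity r contributes N_{k-1}^r new terms at level k: N_k = 1 + N_{k-1} + N_{k-1}^2.
N_0 = 1
N_1 = 1 + 1 + 1^2 = 3
N_2 = 1 + 3 + 3^2 = 13
N_3 = 1 + 13 + 13^2 = 183
Terms of depth exactly 3: N_3 − N_2 = 183 − 13 = 170.

170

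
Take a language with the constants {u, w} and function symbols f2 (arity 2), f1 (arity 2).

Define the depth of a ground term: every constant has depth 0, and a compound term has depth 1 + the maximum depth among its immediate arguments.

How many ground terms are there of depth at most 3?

81610

Let N_k = |{terms of depth ≤ k}|. Then N_0 = 2 and N_k = 2 + N_{k-1}^2 + N_{k-1}^2 for k ≥ 1 (one summand per function symbol, arity giving the exponent).
N_0 = 2
N_1 = 2 + 2^2 + 2^2 = 10
N_2 = 2 + 10^2 + 10^2 = 202
N_3 = 2 + 202^2 + 202^2 = 81610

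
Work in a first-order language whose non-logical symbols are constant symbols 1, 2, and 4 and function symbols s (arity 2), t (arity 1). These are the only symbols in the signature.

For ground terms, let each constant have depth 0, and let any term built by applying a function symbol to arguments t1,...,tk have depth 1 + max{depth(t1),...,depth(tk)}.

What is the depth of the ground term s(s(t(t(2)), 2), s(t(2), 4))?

4

depth(t(2)) = 1 + depth(2) = 1 + 0 = 1
depth(t(t(2))) = 1 + depth(t(2)) = 1 + 1 = 2
depth(s(t(t(2)), 2)) = 1 + max(2, 0) = 3
depth(s(t(2), 4)) = 1 + max(1, 0) = 2
depth(s(s(t(t(2)), 2), s(t(2), 4))) = 1 + max(3, 2) = 4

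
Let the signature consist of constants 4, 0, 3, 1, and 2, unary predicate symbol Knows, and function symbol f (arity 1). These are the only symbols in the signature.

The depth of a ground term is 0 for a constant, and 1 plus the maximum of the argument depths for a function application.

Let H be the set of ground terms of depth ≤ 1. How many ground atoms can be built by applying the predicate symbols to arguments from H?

First count ground terms of depth ≤ 1.
Write N_k for the number of ground terms of depth ≤ k. A term of depth ≤ k is either a constant or a function symbol applied to arguments of depth ≤ k−1, so N_k = 5 + N_{k-1}.
N_0 = 5
N_1 = 5 + 5 = 10
Explicitly: 4, 0, 3, 1, 2, f(4), f(0), f(3), f(1), f(2).
So |H| = 10.
A ground atom is a predicate applied to a tuple of terms from H, so the count is the sum over predicates of |H|^arity:
  Knows: 10
Total ground atoms: 10.

10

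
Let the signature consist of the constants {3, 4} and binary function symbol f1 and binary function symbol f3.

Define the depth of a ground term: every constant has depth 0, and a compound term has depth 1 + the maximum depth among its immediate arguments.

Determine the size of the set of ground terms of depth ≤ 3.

Let N_k count ground terms of depth at most k. Each non-constant term of depth ≤ k is some function symbol applied to depth-≤(k−1) arguments, giving N_k = 2 + N_{k-1}^2 + N_{k-1}^2.
N_0 = 2
N_1 = 2 + 2^2 + 2^2 = 10
N_2 = 2 + 10^2 + 10^2 = 202
N_3 = 2 + 202^2 + 202^2 = 81610

81610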